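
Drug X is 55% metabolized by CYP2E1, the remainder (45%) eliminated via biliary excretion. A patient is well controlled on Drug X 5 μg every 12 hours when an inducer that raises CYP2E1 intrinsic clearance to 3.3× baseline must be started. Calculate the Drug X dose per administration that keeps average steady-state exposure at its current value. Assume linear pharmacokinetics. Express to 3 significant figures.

11.3 μg

CYP2E1: 0.55 × 3.3 = 1.815
Other: 0.45 (unchanged)
CL_new/CL_old = 1.815 + 0.45 = 2.265.
Exposure is unchanged when dose changes in proportion to clearance. New dose = 5 μg × 2.265 = 11.3 μg.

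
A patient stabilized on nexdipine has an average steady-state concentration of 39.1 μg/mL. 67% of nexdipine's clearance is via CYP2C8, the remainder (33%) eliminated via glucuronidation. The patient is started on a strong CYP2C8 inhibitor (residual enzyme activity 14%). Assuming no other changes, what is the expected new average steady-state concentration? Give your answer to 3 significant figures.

CYP2C8: 0.67 × 0.14 = 0.0938
Other: 0.33 (unchanged)
New clearance relative to baseline: 0.0938 + 0.33 = 0.4238.
Average steady-state concentration ∝ 1/CL, so new value = 39.1 / 0.4238 = 92.3 μg/mL.

92.3 μg/mL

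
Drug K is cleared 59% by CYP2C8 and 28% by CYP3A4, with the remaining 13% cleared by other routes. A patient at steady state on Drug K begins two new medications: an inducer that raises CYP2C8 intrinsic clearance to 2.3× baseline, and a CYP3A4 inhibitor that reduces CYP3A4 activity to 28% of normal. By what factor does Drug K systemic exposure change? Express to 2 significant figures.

The CYP2C8 pathway (59% of clearance) increases to 2.3× activity: 0.59 × 2.3 = 1.357.
The CYP3A4 pathway (28% of clearance) falls to 0.28× activity: 0.28 × 0.28 = 0.0784.
The remaining 13% of clearance is unaffected.
CL_new/CL_old = 1.357 + 0.0784 + 0.13 = 1.5654.
Systemic exposure ∝ 1/CL: fold-change = 1 / 1.5654 = 0.64.

0.64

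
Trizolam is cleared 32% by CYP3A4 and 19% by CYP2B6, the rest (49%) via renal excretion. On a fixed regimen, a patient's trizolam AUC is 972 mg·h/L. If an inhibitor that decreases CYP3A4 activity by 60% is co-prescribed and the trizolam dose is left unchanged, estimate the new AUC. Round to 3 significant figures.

The CYP3A4 pathway (32% of clearance) falls to 0.4× activity: 0.32 × 0.4 = 0.128.
CYP2B6 (19%) and the residual 49% are unaffected.
Relative clearance = 0.128 + 0.19 + 0.49 = 0.808.
With dosing unchanged, AUC scales as 1/CL: 972 / 0.808 = 1.20 × 10³ mg·h/L.

1.20 × 10³ mg·h/L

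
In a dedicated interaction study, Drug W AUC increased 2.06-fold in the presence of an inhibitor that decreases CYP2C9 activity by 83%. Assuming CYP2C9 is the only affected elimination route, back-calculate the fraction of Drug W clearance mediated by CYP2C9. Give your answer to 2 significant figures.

0.62

CL'/CL = 1 / 2.06 = 0.4854
0.17·fm + (1 − fm) = 0.4854
fm = (0.4854 − 1) / (0.17 − 1) = 0.62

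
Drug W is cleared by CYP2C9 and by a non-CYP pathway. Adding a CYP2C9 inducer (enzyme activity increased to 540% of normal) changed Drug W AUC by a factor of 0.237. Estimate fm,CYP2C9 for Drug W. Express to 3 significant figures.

Call the CYP2C9 fraction fm. After the interaction, CL_new/CL_old = fm × 5.4 + (1 − fm).
AUC ratio = 1 / (new CL fraction), so new CL fraction = 1 / 0.237 = 4.219.
fm × 5.4 + 1 − fm = 4.219  ⇒  fm × (5.4 − 1) = 3.219  ⇒  fm = 0.732.

0.732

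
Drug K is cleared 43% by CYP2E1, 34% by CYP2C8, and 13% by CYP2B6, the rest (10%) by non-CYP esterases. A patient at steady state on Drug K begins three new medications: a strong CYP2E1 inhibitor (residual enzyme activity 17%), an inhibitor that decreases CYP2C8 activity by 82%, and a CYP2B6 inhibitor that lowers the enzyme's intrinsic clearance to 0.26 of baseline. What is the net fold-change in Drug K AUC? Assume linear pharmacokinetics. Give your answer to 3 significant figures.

3.73

The CYP2E1 pathway (43% of clearance) falls to 0.17× activity: 0.43 × 0.17 = 0.0731.
The CYP2C8 pathway (34% of clearance) falls to 0.18× activity: 0.34 × 0.18 = 0.0612.
The CYP2B6 pathway (13% of clearance) falls to 0.26× activity: 0.13 × 0.26 = 0.0338.
Non-CYP routes (10%) are unchanged.
CL_new/CL_old = 0.0731 + 0.0612 + 0.0338 + 0.1 = 0.2681.
AUC ∝ 1/CL: fold-change = 1 / 0.2681 = 3.73.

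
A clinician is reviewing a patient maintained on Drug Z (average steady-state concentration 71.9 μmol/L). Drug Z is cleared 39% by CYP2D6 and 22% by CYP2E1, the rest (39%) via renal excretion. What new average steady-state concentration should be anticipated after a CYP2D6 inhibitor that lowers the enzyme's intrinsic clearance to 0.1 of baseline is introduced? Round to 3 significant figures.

111 μmol/L

The CYP2D6 pathway (39% of clearance) falls to 0.1× activity: 0.39 × 0.1 = 0.039.
CYP2E1 (22%) and the residual 39% are unaffected.
New clearance relative to baseline: 0.039 + 0.22 + 0.39 = 0.649.
New average steady-state concentration = baseline ÷ relative clearance = 71.9 / 0.649 = 111 μmol/L.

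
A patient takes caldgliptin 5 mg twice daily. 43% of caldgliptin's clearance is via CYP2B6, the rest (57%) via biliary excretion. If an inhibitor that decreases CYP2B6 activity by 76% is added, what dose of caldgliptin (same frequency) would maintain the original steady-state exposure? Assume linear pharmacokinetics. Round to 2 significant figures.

3.4 mg

CYP2B6: 0.43 × 0.24 = 0.1032
Other: 0.57 (unchanged)
Relative clearance = 0.1032 + 0.57 = 0.6732.
To maintain the same steady-state level, dose must scale with clearance: new dose = 5 × 0.6732 = 3.4 mg.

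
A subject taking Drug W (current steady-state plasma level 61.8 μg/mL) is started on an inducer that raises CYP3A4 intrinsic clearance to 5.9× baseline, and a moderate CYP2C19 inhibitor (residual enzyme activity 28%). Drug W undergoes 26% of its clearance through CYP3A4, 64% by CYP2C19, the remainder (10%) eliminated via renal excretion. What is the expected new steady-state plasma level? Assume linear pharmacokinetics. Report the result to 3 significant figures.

34.1 μg/mL

CYP3A4: 0.26 × 5.9 = 1.534
CYP2C19: 0.64 × 0.28 = 0.1792
Other: 0.1 (unchanged)
New clearance relative to baseline: 1.534 + 0.1792 + 0.1 = 1.8132.
Steady-state plasma level ∝ 1/CL: new value = 61.8 / 1.8132 = 34.1 μg/mL.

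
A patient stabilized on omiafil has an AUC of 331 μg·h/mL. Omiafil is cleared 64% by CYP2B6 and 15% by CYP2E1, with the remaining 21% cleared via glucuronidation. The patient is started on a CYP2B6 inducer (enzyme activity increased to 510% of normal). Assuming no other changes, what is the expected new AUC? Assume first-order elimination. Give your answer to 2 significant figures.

91 μg·h/mL

CYP2B6: 0.64 × 5.1 = 3.264
CYP2E1: 0.15 (unchanged)
Other: 0.21 (unchanged)
New clearance relative to baseline: 3.264 + 0.15 + 0.21 = 3.624.
AUC ∝ 1/CL, so new value = 331 / 3.624 = 91 μg·h/mL.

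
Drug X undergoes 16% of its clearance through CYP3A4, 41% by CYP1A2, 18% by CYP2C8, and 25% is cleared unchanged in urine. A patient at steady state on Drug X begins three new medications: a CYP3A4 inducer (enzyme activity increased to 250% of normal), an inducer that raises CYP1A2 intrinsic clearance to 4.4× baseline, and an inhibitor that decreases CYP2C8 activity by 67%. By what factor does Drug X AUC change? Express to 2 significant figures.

0.40

CYP3A4: 0.16 × 2.5 = 0.4
CYP1A2: 0.41 × 4.4 = 1.804
CYP2C8: 0.18 × 0.33 = 0.0594
Other: 0.25 (unchanged)
New clearance relative to baseline: 0.4 + 1.804 + 0.0594 + 0.25 = 2.5134.
Net AUC ratio = 1 / 2.5134 = 0.40.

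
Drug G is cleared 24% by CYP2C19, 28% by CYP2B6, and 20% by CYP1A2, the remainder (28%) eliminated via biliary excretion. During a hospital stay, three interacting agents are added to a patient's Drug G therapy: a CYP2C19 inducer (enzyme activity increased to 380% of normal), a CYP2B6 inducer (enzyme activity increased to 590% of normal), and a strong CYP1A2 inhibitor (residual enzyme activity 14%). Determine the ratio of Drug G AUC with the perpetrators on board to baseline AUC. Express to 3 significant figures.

The CYP2C19 pathway (24% of clearance) is boosted to 3.8× activity: 0.24 × 3.8 = 0.912.
The CYP2B6 pathway (28% of clearance) rises to 5.9× activity: 0.28 × 5.9 = 1.652.
The CYP1A2 pathway (20% of clearance) falls to 0.14× activity: 0.2 × 0.14 = 0.028.
Non-CYP routes (28%) are unchanged.
New clearance relative to baseline: 0.912 + 1.652 + 0.028 + 0.28 = 2.872.
Net AUC ratio = 1 / 2.872 = 0.348.

0.348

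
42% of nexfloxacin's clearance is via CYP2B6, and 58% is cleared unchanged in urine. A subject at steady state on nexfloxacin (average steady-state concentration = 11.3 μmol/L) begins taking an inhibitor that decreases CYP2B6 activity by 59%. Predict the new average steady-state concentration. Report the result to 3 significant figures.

CYP2B6: 0.42 × 0.41 = 0.1722
Other: 0.58 (unchanged)
Relative clearance = 0.1722 + 0.58 = 0.7522.
New average steady-state concentration = baseline ÷ relative clearance = 11.3 / 0.7522 = 15.0 μmol/L.

15.0 μmol/L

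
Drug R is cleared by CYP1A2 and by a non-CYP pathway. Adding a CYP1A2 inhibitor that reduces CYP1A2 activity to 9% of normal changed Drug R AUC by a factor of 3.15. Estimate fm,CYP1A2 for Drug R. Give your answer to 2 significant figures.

0.75

Let x = fm,CYP1A2. Because AUC ∝ 1/CL, relative clearance fell to 1/3.15 = 0.3175.
Setting x·0.09 + (1 − x) = 0.3175 and solving: x = (0.3175 − 1)/(0.09 − 1) = 0.75.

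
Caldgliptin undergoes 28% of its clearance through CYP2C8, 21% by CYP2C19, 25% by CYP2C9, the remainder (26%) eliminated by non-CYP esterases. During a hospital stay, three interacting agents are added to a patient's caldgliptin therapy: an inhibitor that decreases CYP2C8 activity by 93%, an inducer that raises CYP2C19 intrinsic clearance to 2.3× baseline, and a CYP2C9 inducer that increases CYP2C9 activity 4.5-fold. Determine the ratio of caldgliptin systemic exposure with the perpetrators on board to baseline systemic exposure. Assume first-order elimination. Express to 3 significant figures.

The CYP2C8 pathway (28% of clearance) is reduced to 0.07× activity: 0.28 × 0.07 = 0.0196.
The CYP2C19 pathway (21% of clearance) is boosted to 2.3× activity: 0.21 × 2.3 = 0.483.
The CYP2C9 pathway (25% of clearance) is boosted to 4.5× activity: 0.25 × 4.5 = 1.125.
The remaining 26% of clearance is unaffected.
CL_new/CL_old = 0.0196 + 0.483 + 1.125 + 0.26 = 1.8876.
Because systemic exposure varies inversely with clearance, the combined effect is 1 / 1.8876 = 0.530.

0.530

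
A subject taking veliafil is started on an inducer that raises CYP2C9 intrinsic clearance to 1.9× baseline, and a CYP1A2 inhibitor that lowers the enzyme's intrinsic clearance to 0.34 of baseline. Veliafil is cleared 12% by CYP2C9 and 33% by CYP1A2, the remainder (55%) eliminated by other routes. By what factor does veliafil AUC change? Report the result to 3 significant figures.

1.12

CYP2C9: 0.12 × 1.9 = 0.228
CYP1A2: 0.33 × 0.34 = 0.1122
Other: 0.55 (unchanged)
Relative clearance = 0.228 + 0.1122 + 0.55 = 0.8902.
Net AUC ratio = 1 / 0.8902 = 1.12.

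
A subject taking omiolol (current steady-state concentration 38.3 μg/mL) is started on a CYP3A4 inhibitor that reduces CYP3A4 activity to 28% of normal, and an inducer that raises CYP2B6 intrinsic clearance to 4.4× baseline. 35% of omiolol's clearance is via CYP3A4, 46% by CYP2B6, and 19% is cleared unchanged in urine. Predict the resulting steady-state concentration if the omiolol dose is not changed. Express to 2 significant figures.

17 μg/mL

The CYP3A4 pathway (35% of clearance) falls to 0.28× activity: 0.35 × 0.28 = 0.098.
The CYP2B6 pathway (46% of clearance) is boosted to 4.4× activity: 0.46 × 4.4 = 2.024.
The remaining 19% of clearance is unaffected.
Relative clearance = 0.098 + 2.024 + 0.19 = 2.312.
Dividing the baseline by the relative clearance: 38.3 / 2.312 = 17 μg/mL.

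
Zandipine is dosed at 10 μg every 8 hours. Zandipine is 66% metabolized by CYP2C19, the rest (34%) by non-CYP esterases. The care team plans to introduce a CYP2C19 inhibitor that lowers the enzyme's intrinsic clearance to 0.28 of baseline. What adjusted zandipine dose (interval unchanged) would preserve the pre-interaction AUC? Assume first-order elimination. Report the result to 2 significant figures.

5.2 μg

The CYP2C19 pathway (66% of clearance) is reduced to 0.28× activity: 0.66 × 0.28 = 0.1848.
Non-CYP routes (34%) are unchanged.
New clearance relative to baseline: 0.1848 + 0.34 = 0.5248.
Exposure is unchanged when dose changes in proportion to clearance. New dose = 10 μg × 0.5248 = 5.2 μg.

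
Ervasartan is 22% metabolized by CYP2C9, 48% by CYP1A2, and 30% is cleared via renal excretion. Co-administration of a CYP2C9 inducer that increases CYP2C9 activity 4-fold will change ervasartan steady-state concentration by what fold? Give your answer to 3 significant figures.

CYP2C9: 0.22 × 4 = 0.88
CYP1A2: 0.48 (unchanged)
Other: 0.3 (unchanged)
Relative clearance = 0.88 + 0.48 + 0.3 = 1.66.
Steady-state concentration ratio = CL_old/CL_new = 1 / 1.66 = 0.602.

0.602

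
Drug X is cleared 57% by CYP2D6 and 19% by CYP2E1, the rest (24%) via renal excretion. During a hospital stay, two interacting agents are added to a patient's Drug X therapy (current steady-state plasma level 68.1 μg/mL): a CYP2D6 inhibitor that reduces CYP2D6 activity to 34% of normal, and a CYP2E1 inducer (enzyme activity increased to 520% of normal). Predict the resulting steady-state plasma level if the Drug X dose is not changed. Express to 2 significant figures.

48 μg/mL

The CYP2D6 pathway (57% of clearance) drops to 0.34× activity: 0.57 × 0.34 = 0.1938.
The CYP2E1 pathway (19% of clearance) is boosted to 5.2× activity: 0.19 × 5.2 = 0.988.
Non-CYP routes (24%) are unchanged.
Relative clearance = 0.1938 + 0.988 + 0.24 = 1.4218.
Steady-state plasma level ∝ 1/CL: new value = 68.1 / 1.4218 = 48 μg/mL.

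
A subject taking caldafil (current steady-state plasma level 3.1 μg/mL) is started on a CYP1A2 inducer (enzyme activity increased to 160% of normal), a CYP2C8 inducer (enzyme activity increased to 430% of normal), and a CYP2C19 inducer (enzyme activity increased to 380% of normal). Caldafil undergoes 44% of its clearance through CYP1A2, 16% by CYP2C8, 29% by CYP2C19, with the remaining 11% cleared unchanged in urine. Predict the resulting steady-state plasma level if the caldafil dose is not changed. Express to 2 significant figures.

1.2 μg/mL

The CYP1A2 pathway (44% of clearance) increases to 1.6× activity: 0.44 × 1.6 = 0.704.
The CYP2C8 pathway (16% of clearance) is boosted to 4.3× activity: 0.16 × 4.3 = 0.688.
The CYP2C19 pathway (29% of clearance) rises to 3.8× activity: 0.29 × 3.8 = 1.102.
The remaining 11% of clearance is unaffected.
New clearance relative to baseline: 0.704 + 0.688 + 1.102 + 0.11 = 2.604.
Steady-state plasma level ∝ 1/CL: new value = 3.1 / 2.604 = 1.2 μg/mL.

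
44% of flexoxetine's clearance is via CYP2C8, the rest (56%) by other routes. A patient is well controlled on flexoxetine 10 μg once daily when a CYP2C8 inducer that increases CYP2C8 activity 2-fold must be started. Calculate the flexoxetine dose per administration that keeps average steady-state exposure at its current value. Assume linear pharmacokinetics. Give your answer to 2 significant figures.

14 μg

The CYP2C8 pathway (44% of clearance) rises to 2× activity: 0.44 × 2 = 0.88.
Non-CYP routes (56%) are unchanged.
CL_new/CL_old = 0.88 + 0.56 = 1.44.
To maintain the same steady-state level, dose must scale with clearance: new dose = 10 × 1.44 = 14 μg.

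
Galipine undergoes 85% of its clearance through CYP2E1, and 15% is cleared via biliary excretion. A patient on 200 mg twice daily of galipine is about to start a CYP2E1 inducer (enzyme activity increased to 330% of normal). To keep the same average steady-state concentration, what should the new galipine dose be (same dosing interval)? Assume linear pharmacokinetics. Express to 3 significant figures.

591 mg

CYP2E1: 0.85 × 3.3 = 2.805
Other: 0.15 (unchanged)
Relative clearance = 2.805 + 0.15 = 2.955.
Css,avg = (dose rate)/CL, so holding Css fixed requires dose ∝ CL: 200 × 2.955 = 591 mg.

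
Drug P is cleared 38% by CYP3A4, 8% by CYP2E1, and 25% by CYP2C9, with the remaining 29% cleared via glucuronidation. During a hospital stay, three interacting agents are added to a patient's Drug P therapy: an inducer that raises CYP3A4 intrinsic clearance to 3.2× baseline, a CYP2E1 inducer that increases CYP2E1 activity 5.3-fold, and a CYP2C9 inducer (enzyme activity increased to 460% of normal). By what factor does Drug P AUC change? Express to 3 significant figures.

0.325

The CYP3A4 pathway (38% of clearance) rises to 3.2× activity: 0.38 × 3.2 = 1.216.
The CYP2E1 pathway (8% of clearance) is boosted to 5.3× activity: 0.08 × 5.3 = 0.424.
The CYP2C9 pathway (25% of clearance) is boosted to 4.6× activity: 0.25 × 4.6 = 1.15.
The remaining 29% of clearance is unaffected.
Relative clearance = 1.216 + 0.424 + 1.15 + 0.29 = 3.08.
AUC ∝ 1/CL: fold-change = 1 / 3.08 = 0.325.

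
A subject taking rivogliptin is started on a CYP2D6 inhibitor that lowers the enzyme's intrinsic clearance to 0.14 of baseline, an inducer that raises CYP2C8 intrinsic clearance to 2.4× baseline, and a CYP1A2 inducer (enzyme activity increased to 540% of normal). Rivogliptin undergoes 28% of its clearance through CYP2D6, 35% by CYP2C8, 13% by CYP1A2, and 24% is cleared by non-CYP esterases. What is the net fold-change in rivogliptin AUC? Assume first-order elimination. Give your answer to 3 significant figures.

CYP2D6: 0.28 × 0.14 = 0.0392
CYP2C8: 0.35 × 2.4 = 0.84
CYP1A2: 0.13 × 5.4 = 0.702
Other: 0.24 (unchanged)
Relative clearance = 0.0392 + 0.84 + 0.702 + 0.24 = 1.8212.
Because AUC varies inversely with clearance, the combined effect is 1 / 1.8212 = 0.549.

0.549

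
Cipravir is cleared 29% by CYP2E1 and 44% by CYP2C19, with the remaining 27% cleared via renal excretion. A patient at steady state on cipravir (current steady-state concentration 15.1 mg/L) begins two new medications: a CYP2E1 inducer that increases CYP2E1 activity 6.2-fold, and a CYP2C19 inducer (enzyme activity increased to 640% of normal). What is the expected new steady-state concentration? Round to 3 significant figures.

CYP2E1: 0.29 × 6.2 = 1.798
CYP2C19: 0.44 × 6.4 = 2.816
Other: 0.27 (unchanged)
Relative clearance = 1.798 + 2.816 + 0.27 = 4.884.
Dividing the baseline by the relative clearance: 15.1 / 4.884 = 3.09 mg/L.

3.09 mg/L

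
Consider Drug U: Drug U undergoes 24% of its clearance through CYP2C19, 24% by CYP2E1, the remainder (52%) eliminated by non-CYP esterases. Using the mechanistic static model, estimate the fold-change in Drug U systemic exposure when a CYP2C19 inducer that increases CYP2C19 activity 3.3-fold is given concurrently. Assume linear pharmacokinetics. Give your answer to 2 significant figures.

CYP2C19: 0.24 × 3.3 = 0.792
CYP2E1: 0.24 (unchanged)
Other: 0.52 (unchanged)
Relative clearance = 0.792 + 0.24 + 0.52 = 1.552.
Systemic exposure is inversely proportional to clearance, so the fold-change is 1 / 1.552 = 0.64.

0.64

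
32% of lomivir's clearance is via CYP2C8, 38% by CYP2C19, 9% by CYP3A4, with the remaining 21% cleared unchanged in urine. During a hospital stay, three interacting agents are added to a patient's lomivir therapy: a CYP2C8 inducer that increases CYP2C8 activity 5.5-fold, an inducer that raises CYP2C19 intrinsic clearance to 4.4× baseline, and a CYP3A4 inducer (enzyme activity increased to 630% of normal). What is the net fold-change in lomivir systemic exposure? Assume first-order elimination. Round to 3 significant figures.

0.238

CYP2C8: 0.32 × 5.5 = 1.76
CYP2C19: 0.38 × 4.4 = 1.672
CYP3A4: 0.09 × 6.3 = 0.567
Other: 0.21 (unchanged)
CL_new/CL_old = 1.76 + 1.672 + 0.567 + 0.21 = 4.209.
Net systemic exposure ratio = 1 / 4.209 = 0.238.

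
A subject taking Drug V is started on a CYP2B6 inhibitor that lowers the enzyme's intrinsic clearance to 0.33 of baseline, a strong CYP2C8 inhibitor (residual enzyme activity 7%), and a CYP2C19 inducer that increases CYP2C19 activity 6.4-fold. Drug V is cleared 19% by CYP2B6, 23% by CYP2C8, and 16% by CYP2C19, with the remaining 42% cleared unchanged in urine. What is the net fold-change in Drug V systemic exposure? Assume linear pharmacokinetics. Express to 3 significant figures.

0.657

The CYP2B6 pathway (19% of clearance) is reduced to 0.33× activity: 0.19 × 0.33 = 0.0627.
The CYP2C8 pathway (23% of clearance) drops to 0.07× activity: 0.23 × 0.07 = 0.0161.
The CYP2C19 pathway (16% of clearance) is boosted to 6.4× activity: 0.16 × 6.4 = 1.024.
Non-CYP routes (42%) are unchanged.
New clearance relative to baseline: 0.0627 + 0.0161 + 1.024 + 0.42 = 1.5228.
Because systemic exposure varies inversely with clearance, the combined effect is 1 / 1.5228 = 0.657.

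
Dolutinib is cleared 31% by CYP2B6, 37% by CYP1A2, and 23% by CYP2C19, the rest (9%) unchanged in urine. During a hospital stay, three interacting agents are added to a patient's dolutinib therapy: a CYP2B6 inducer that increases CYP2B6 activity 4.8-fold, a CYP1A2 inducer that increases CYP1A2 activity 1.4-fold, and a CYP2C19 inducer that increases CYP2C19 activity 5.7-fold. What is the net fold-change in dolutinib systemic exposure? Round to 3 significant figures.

The CYP2B6 pathway (31% of clearance) rises to 4.8× activity: 0.31 × 4.8 = 1.488.
The CYP1A2 pathway (37% of clearance) rises to 1.4× activity: 0.37 × 1.4 = 0.518.
The CYP2C19 pathway (23% of clearance) rises to 5.7× activity: 0.23 × 5.7 = 1.311.
The remaining 9% of clearance is unaffected.
CL_new/CL_old = 1.488 + 0.518 + 1.311 + 0.09 = 3.407.
Because systemic exposure varies inversely with clearance, the combined effect is 1 / 3.407 = 0.294.

0.294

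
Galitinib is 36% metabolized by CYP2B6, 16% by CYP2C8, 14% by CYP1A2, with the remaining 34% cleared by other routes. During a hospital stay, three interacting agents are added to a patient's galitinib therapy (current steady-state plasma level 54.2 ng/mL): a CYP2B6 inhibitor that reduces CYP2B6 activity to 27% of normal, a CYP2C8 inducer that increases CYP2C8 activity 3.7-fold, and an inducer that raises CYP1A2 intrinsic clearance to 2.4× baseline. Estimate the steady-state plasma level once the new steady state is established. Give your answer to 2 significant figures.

40 ng/mL

CYP2B6: 0.36 × 0.27 = 0.0972
CYP2C8: 0.16 × 3.7 = 0.592
CYP1A2: 0.14 × 2.4 = 0.336
Other: 0.34 (unchanged)
Relative clearance = 0.0972 + 0.592 + 0.336 + 0.34 = 1.3652.
Dividing the baseline by the relative clearance: 54.2 / 1.3652 = 40 ng/mL.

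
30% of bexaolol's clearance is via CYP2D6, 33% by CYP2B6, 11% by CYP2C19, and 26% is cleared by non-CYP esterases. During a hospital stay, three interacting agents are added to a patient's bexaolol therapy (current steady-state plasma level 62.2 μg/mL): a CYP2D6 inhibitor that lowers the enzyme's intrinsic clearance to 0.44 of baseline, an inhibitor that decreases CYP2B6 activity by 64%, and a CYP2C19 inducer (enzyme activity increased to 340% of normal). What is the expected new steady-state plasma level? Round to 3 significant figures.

CYP2D6: 0.3 × 0.44 = 0.132
CYP2B6: 0.33 × 0.36 = 0.1188
CYP2C19: 0.11 × 3.4 = 0.374
Other: 0.26 (unchanged)
New clearance relative to baseline: 0.132 + 0.1188 + 0.374 + 0.26 = 0.8848.
Steady-state plasma level ∝ 1/CL: new value = 62.2 / 0.8848 = 70.3 μg/mL.

70.3 μg/mL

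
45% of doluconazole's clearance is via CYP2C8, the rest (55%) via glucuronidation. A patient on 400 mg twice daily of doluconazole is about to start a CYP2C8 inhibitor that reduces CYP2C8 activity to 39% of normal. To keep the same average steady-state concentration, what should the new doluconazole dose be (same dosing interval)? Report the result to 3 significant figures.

290 mg

The CYP2C8 pathway (45% of clearance) drops to 0.39× activity: 0.45 × 0.39 = 0.1755.
The remaining 55% of clearance is unaffected.
CL_new/CL_old = 0.1755 + 0.55 = 0.7255.
To maintain the same steady-state level, dose must scale with clearance: new dose = 400 × 0.7255 = 290 mg.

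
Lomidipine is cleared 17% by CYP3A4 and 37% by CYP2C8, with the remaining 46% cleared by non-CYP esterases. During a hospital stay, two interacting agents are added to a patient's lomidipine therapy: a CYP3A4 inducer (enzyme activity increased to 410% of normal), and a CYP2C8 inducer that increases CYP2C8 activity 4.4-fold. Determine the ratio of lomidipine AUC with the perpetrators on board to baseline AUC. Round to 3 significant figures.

0.359

The CYP3A4 pathway (17% of clearance) rises to 4.1× activity: 0.17 × 4.1 = 0.697.
The CYP2C8 pathway (37% of clearance) increases to 4.4× activity: 0.37 × 4.4 = 1.628.
Non-CYP routes (46%) are unchanged.
Relative clearance = 0.697 + 1.628 + 0.46 = 2.785.
Net AUC ratio = 1 / 2.785 = 0.359.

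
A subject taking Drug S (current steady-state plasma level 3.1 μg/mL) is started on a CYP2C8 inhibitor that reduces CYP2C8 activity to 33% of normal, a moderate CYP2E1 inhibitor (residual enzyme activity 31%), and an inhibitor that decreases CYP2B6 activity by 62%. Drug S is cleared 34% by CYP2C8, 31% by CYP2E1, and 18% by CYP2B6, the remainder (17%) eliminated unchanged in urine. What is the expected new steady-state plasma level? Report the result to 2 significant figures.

The CYP2C8 pathway (34% of clearance) falls to 0.33× activity: 0.34 × 0.33 = 0.1122.
The CYP2E1 pathway (31% of clearance) drops to 0.31× activity: 0.31 × 0.31 = 0.0961.
The CYP2B6 pathway (18% of clearance) falls to 0.38× activity: 0.18 × 0.38 = 0.0684.
The remaining 17% of clearance is unaffected.
New clearance relative to baseline: 0.1122 + 0.0961 + 0.0684 + 0.17 = 0.4467.
New steady-state plasma level = 3.1 / 0.4467 = 6.9 μg/mL (concentration scales inversely with clearance).

6.9 μg/mL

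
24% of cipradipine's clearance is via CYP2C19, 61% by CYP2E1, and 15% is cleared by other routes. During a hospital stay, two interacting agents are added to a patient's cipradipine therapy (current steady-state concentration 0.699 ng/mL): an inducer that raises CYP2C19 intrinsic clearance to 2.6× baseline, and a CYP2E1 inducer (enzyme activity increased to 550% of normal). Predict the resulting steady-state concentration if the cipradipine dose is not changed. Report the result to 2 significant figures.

CYP2C19: 0.24 × 2.6 = 0.624
CYP2E1: 0.61 × 5.5 = 3.355
Other: 0.15 (unchanged)
New clearance relative to baseline: 0.624 + 3.355 + 0.15 = 4.129.
Steady-state concentration ∝ 1/CL: new value = 0.699 / 4.129 = 0.17 ng/mL.

0.17 ng/mL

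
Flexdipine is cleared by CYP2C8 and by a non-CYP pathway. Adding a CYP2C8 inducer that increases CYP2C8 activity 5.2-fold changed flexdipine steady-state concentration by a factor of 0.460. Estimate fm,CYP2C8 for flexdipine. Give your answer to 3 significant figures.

Let fm be the CYP2C8 fraction. New clearance relative to baseline = fm × 5.2 + (1 − fm).
Steady-state concentration ratio = 1 / (new CL fraction), so new CL fraction = 1 / 0.460 = 2.174.
fm × 5.2 + 1 − fm = 2.174  ⇒  fm × (5.2 − 1) = 1.174  ⇒  fm = 0.280.

0.280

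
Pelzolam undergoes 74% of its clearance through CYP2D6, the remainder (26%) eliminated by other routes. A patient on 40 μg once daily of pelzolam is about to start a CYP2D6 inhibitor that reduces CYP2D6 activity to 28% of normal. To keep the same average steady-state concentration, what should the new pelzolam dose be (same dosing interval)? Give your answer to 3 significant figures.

The CYP2D6 pathway (74% of clearance) is reduced to 0.28× activity: 0.74 × 0.28 = 0.2072.
The remaining 26% of clearance is unaffected.
Relative clearance = 0.2072 + 0.26 = 0.4672.
Exposure is unchanged when dose changes in proportion to clearance. New dose = 40 μg × 0.4672 = 18.7 μg.

18.7 μg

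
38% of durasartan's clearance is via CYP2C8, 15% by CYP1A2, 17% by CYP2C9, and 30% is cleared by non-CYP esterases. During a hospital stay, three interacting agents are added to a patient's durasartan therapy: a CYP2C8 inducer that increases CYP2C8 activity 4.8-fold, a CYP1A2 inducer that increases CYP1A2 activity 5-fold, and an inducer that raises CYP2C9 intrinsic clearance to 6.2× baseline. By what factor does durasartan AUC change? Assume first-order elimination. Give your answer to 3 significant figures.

The CYP2C8 pathway (38% of clearance) rises to 4.8× activity: 0.38 × 4.8 = 1.824.
The CYP1A2 pathway (15% of clearance) rises to 5× activity: 0.15 × 5 = 0.75.
The CYP2C9 pathway (17% of clearance) rises to 6.2× activity: 0.17 × 6.2 = 1.054.
The remaining 30% of clearance is unaffected.
Relative clearance = 1.824 + 0.75 + 1.054 + 0.3 = 3.928.
Because AUC varies inversely with clearance, the combined effect is 1 / 3.928 = 0.255.

0.255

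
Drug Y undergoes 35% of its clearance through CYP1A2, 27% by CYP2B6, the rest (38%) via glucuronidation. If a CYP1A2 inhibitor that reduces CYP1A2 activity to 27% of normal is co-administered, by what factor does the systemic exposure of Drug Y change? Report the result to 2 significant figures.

CYP1A2: 0.35 × 0.27 = 0.0945
CYP2B6: 0.27 (unchanged)
Other: 0.38 (unchanged)
New clearance relative to baseline: 0.0945 + 0.27 + 0.38 = 0.7445.
Since systemic exposure ∝ 1/CL, the ratio is 1 / 0.7445 = 1.3.

1.3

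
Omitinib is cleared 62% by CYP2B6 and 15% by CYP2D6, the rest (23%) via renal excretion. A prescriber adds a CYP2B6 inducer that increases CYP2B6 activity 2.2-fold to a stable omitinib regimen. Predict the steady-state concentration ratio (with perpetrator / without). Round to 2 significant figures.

The CYP2B6 pathway (62% of clearance) increases to 2.2× activity: 0.62 × 2.2 = 1.364.
CYP2D6 (15%) and the residual 23% are unaffected.
CL_new/CL_old = 1.364 + 0.15 + 0.23 = 1.744.
Steady-state concentration is inversely proportional to clearance, so the fold-change is 1 / 1.744 = 0.57.

0.57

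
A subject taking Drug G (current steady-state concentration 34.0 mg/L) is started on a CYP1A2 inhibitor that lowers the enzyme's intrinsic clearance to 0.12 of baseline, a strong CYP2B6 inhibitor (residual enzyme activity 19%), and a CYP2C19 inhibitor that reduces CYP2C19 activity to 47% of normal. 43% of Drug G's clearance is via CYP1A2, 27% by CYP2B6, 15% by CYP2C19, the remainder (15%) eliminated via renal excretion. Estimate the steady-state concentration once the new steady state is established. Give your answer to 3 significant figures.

105 mg/L

The CYP1A2 pathway (43% of clearance) drops to 0.12× activity: 0.43 × 0.12 = 0.0516.
The CYP2B6 pathway (27% of clearance) drops to 0.19× activity: 0.27 × 0.19 = 0.0513.
The CYP2C19 pathway (15% of clearance) drops to 0.47× activity: 0.15 × 0.47 = 0.0705.
Non-CYP routes (15%) are unchanged.
Relative clearance = 0.0516 + 0.0513 + 0.0705 + 0.15 = 0.3234.
Dividing the baseline by the relative clearance: 34.0 / 0.3234 = 105 mg/L.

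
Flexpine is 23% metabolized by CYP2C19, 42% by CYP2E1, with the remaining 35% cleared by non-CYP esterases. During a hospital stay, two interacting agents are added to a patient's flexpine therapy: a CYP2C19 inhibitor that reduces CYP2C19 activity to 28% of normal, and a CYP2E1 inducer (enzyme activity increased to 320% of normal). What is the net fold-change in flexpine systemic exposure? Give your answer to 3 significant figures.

CYP2C19: 0.23 × 0.28 = 0.0644
CYP2E1: 0.42 × 3.2 = 1.344
Other: 0.35 (unchanged)
CL_new/CL_old = 0.0644 + 1.344 + 0.35 = 1.7584.
Systemic exposure ∝ 1/CL: fold-change = 1 / 1.7584 = 0.569.

0.569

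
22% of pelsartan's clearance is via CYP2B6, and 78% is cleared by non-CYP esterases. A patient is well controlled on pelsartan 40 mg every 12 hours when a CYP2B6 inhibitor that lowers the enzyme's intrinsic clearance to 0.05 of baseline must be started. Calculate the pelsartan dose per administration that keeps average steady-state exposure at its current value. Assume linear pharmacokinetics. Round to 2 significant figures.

32 mg

The CYP2B6 pathway (22% of clearance) is reduced to 0.05× activity: 0.22 × 0.05 = 0.011.
Non-CYP routes (78%) are unchanged.
New clearance relative to baseline: 0.011 + 0.78 = 0.791.
To maintain the same steady-state level, dose must scale with clearance: new dose = 40 × 0.791 = 32 mg.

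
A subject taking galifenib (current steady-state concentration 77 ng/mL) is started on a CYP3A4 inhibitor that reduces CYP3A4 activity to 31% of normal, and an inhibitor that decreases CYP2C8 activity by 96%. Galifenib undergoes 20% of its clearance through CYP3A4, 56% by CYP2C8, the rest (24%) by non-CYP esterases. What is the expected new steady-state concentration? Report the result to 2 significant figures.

The CYP3A4 pathway (20% of clearance) is reduced to 0.31× activity: 0.2 × 0.31 = 0.062.
The CYP2C8 pathway (56% of clearance) drops to 0.04× activity: 0.56 × 0.04 = 0.0224.
Non-CYP routes (24%) are unchanged.
New clearance relative to baseline: 0.062 + 0.0224 + 0.24 = 0.3244.
Dividing the baseline by the relative clearance: 77 / 0.3244 = 2.4 × 10² ng/mL.

2.4 × 10² ng/mL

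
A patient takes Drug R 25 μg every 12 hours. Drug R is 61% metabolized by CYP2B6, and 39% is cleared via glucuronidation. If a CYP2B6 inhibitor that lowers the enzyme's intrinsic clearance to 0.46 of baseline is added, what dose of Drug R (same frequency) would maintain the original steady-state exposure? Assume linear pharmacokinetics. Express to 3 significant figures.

16.8 μg

The CYP2B6 pathway (61% of clearance) is reduced to 0.46× activity: 0.61 × 0.46 = 0.2806.
Non-CYP routes (39%) are unchanged.
New clearance relative to baseline: 0.2806 + 0.39 = 0.6706.
Exposure is unchanged when dose changes in proportion to clearance. New dose = 25 μg × 0.6706 = 16.8 μg.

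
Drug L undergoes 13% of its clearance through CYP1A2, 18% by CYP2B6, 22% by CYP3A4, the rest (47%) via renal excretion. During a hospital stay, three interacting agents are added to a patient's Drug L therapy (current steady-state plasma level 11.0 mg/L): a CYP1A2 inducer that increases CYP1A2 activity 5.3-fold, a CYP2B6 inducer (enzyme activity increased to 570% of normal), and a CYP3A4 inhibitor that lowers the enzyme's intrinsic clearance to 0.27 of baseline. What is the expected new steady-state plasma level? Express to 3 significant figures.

CYP1A2: 0.13 × 5.3 = 0.689
CYP2B6: 0.18 × 5.7 = 1.026
CYP3A4: 0.22 × 0.27 = 0.0594
Other: 0.47 (unchanged)
Relative clearance = 0.689 + 1.026 + 0.0594 + 0.47 = 2.2444.
Steady-state plasma level ∝ 1/CL: new value = 11.0 / 2.2444 = 4.90 mg/L.

4.90 mg/L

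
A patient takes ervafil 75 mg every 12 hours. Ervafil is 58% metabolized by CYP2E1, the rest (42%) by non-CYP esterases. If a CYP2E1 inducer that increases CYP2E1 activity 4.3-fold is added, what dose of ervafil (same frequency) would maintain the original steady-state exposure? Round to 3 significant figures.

219 mg

The CYP2E1 pathway (58% of clearance) rises to 4.3× activity: 0.58 × 4.3 = 2.494.
The remaining 42% of clearance is unaffected.
CL_new/CL_old = 2.494 + 0.42 = 2.914.
Exposure is unchanged when dose changes in proportion to clearance. New dose = 75 mg × 2.914 = 219 mg.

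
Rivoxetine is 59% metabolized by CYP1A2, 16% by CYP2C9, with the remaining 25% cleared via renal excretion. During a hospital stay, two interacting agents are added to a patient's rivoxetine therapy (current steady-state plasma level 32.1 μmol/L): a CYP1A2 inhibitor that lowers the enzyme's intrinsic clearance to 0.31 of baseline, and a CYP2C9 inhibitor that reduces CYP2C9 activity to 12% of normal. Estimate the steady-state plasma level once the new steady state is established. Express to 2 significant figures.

CYP1A2: 0.59 × 0.31 = 0.1829
CYP2C9: 0.16 × 0.12 = 0.0192
Other: 0.25 (unchanged)
Relative clearance = 0.1829 + 0.0192 + 0.25 = 0.4521.
Steady-state plasma level ∝ 1/CL: new value = 32.1 / 0.4521 = 71 μmol/L.

71 μmol/L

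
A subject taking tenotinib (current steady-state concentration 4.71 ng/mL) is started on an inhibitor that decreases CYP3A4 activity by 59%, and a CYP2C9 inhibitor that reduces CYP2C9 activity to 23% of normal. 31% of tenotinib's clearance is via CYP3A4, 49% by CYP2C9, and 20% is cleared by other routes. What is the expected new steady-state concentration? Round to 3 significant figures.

10.7 ng/mL

CYP3A4: 0.31 × 0.41 = 0.1271
CYP2C9: 0.49 × 0.23 = 0.1127
Other: 0.2 (unchanged)
CL_new/CL_old = 0.1271 + 0.1127 + 0.2 = 0.4398.
Dividing the baseline by the relative clearance: 4.71 / 0.4398 = 10.7 ng/mL.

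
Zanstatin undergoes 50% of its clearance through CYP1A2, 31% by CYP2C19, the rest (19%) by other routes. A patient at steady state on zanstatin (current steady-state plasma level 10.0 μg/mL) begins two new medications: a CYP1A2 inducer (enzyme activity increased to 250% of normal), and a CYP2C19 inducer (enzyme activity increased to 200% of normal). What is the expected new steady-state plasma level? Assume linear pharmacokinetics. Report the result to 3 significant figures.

CYP1A2: 0.5 × 2.5 = 1.25
CYP2C19: 0.31 × 2 = 0.62
Other: 0.19 (unchanged)
CL_new/CL_old = 1.25 + 0.62 + 0.19 = 2.06.
Steady-state plasma level ∝ 1/CL: new value = 10.0 / 2.06 = 4.85 μg/mL.

4.85 μg/mL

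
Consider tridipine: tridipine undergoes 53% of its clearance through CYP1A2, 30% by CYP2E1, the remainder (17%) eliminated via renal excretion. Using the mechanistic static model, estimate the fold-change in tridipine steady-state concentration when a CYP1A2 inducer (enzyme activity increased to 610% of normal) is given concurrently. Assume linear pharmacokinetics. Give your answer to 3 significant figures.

0.270

CYP1A2: 0.53 × 6.1 = 3.233
CYP2E1: 0.3 (unchanged)
Other: 0.17 (unchanged)
New clearance relative to baseline: 3.233 + 0.3 + 0.17 = 3.703.
Since steady-state concentration ∝ 1/CL, the ratio is 1 / 3.703 = 0.270.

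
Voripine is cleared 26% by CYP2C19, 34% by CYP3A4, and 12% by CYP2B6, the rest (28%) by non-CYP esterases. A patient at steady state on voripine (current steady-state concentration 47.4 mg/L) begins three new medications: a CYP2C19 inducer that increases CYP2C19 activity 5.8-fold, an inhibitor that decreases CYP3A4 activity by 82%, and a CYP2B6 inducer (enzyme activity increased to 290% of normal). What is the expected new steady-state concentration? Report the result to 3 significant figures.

21.6 mg/L

The CYP2C19 pathway (26% of clearance) rises to 5.8× activity: 0.26 × 5.8 = 1.508.
The CYP3A4 pathway (34% of clearance) is reduced to 0.18× activity: 0.34 × 0.18 = 0.0612.
The CYP2B6 pathway (12% of clearance) increases to 2.9× activity: 0.12 × 2.9 = 0.348.
Non-CYP routes (28%) are unchanged.
Relative clearance = 1.508 + 0.0612 + 0.348 + 0.28 = 2.1972.
Steady-state concentration ∝ 1/CL: new value = 47.4 / 2.1972 = 21.6 mg/L.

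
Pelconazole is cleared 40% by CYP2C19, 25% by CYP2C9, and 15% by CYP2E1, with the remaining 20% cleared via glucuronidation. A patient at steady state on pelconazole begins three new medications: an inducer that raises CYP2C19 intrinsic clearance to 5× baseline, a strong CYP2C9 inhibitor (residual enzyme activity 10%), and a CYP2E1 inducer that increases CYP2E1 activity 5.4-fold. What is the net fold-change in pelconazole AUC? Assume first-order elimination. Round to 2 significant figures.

0.33

The CYP2C19 pathway (40% of clearance) rises to 5× activity: 0.4 × 5 = 2.
The CYP2C9 pathway (25% of clearance) falls to 0.1× activity: 0.25 × 0.1 = 0.025.
The CYP2E1 pathway (15% of clearance) rises to 5.4× activity: 0.15 × 5.4 = 0.81.
The remaining 20% of clearance is unaffected.
Relative clearance = 2 + 0.025 + 0.81 + 0.2 = 3.035.
Net AUC ratio = 1 / 3.035 = 0.33.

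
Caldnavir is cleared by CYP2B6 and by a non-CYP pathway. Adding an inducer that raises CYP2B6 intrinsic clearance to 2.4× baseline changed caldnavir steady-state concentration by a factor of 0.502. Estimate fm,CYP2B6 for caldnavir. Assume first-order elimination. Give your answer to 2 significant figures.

Let x = fm,CYP2B6. Because steady-state concentration ∝ 1/CL, relative clearance rose to 1/0.502 = 1.992.
Setting x·2.4 + (1 − x) = 1.992 and solving: x = (1.992 − 1)/(2.4 − 1) = 0.71.

0.71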